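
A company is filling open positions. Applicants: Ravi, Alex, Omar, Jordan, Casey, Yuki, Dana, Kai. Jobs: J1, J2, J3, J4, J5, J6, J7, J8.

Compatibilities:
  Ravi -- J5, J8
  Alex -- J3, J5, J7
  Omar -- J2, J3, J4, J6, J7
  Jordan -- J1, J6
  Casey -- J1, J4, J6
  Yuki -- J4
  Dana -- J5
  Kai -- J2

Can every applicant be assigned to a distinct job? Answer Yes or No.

For example, pair Ravi→J8, Alex→J3, Omar→J7, Jordan→J1, Casey→J6, Yuki→J4, Dana→J5, Kai→J2.
All 8 applicants are covered.

Yes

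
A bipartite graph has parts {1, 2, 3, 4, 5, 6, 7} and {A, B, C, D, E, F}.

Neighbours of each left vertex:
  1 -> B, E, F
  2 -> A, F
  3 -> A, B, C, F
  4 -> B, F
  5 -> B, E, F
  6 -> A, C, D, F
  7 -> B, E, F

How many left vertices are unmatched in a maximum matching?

One maximum matching: 1→E, 2→A, 3→C, 4→F, 5→B, 6→D.
The set {1, 4, 5, 7} has only 3 neighbours ({B, E, F}), so by Hall's theorem at most 6 of the 7 left vertices can be matched.
That matches 6 of the 7, leaving 1 unmatched; no matching can do better.

1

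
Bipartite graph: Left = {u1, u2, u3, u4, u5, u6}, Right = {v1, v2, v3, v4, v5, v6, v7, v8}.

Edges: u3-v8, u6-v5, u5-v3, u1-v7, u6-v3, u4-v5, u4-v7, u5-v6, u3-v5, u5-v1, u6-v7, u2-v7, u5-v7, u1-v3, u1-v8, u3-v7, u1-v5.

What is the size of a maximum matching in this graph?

For example, pair u1-v3, u2-v7, u3-v8, u4-v5, u5-v6.
The set {u1, u2, u3, u4, u6} has only 4 neighbours ({v3, v5, v7, v8}), so by Hall's theorem at most 5 of the 6 left vertices can be matched.

5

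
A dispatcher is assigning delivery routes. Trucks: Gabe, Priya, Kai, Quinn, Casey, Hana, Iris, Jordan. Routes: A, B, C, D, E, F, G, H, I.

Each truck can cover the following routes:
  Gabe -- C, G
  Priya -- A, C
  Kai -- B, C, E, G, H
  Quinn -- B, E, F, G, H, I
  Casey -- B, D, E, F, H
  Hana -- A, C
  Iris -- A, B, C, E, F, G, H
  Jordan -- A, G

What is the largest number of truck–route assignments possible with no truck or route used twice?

For example, pair Gabe-G, Priya-A, Kai-H, Quinn-F, Casey-B, Hana-C, Iris-E.
The set {Gabe, Priya, Hana, Jordan} has only 3 neighbours ({A, C, G}), so by Hall's theorem at most 7 of the 8 trucks can be matched.

7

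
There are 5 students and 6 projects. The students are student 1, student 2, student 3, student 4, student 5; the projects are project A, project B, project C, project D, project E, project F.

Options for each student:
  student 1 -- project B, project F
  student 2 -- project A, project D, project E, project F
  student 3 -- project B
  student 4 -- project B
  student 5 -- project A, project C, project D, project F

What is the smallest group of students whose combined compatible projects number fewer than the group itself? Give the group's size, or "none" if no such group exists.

2

Take S = {student 3, student 4}. Its neighbourhood is {project B}, so |N(S)| = 1 < |S| = 2.
No single vertex violates Hall's condition since each has at least one neighbour, so 2 is the minimum.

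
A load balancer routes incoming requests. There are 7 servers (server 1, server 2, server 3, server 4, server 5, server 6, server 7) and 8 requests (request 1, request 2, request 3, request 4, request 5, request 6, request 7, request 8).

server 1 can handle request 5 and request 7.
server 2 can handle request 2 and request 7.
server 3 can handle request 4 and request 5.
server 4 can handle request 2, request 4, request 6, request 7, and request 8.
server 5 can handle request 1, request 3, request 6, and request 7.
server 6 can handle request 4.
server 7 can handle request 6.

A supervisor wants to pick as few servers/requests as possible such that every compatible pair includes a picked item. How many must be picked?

7

{server 1, server 2, server 3, server 4, server 5, server 6, server 7} is a vertex cover of size 7: every edge has an endpoint in this set.
No smaller cover exists because server 1–request 7, server 2–request 2, server 3–request 5, server 4–request 8, server 5–request 3, server 6–request 4, server 7–request 6 is a matching of size 7, and a cover must include an endpoint of each of these disjoint edges (König's theorem).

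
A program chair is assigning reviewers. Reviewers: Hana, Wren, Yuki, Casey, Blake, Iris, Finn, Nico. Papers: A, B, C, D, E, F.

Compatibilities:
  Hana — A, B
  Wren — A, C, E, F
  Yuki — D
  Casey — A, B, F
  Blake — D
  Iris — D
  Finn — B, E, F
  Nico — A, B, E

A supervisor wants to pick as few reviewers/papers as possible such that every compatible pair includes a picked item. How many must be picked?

The 6 edges Hana–A, Wren–C, Yuki–D, Casey–F, Finn–E, Nico–B form a matching, so any vertex cover needs at least 6 vertices (one per matched edge).
Conversely {Hana, Wren, Casey, Finn, Nico, D} meets every edge and has exactly 6 vertices, so 6 is optimal.

6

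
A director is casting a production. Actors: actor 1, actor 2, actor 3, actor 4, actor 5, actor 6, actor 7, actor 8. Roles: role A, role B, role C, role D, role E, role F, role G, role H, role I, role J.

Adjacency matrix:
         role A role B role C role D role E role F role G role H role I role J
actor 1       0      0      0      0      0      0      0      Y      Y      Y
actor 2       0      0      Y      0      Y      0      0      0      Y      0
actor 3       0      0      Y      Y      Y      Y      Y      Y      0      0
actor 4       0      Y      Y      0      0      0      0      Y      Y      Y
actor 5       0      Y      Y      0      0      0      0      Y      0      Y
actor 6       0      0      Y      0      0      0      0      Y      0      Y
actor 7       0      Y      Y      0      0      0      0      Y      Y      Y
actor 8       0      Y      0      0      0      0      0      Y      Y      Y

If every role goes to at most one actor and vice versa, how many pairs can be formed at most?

For example, pair actor 1→role I, actor 2→role E, actor 3→role G, actor 4→role J, actor 5→role B, actor 6→role H, actor 7→role C.
The set {actor 1, actor 4, actor 5, actor 6, actor 7, actor 8} has only 5 neighbours ({role B, role C, role H, role I, role J}), so by Hall's theorem at most 7 of the 8 actors can be matched.

7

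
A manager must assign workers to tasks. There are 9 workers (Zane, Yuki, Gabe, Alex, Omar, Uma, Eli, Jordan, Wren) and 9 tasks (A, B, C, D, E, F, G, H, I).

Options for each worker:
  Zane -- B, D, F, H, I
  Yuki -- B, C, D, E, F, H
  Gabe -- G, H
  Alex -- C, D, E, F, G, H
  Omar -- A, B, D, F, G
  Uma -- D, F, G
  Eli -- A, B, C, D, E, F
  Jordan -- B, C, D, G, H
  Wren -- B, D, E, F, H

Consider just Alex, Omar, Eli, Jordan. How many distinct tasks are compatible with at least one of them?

The union of neighbours of {Alex, Omar, Eli, Jordan} is {A, B, C, D, E, F, G, H}, which has 8 elements.
Since |N(S)| = 8 ≥ |S| = 4, Hall's condition holds for this subset.

8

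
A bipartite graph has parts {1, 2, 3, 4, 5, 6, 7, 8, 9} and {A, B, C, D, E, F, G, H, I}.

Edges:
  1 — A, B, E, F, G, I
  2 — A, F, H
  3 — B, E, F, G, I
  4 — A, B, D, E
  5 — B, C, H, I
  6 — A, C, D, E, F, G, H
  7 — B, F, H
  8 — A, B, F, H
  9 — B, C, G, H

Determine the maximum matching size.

9

A valid assignment of size 9: 1–E, 2–A, 3–I, 4–D, 5–C, 6–G, 7–H, 8–F, 9–B.
This saturates every left vertex, so 9 is the maximum.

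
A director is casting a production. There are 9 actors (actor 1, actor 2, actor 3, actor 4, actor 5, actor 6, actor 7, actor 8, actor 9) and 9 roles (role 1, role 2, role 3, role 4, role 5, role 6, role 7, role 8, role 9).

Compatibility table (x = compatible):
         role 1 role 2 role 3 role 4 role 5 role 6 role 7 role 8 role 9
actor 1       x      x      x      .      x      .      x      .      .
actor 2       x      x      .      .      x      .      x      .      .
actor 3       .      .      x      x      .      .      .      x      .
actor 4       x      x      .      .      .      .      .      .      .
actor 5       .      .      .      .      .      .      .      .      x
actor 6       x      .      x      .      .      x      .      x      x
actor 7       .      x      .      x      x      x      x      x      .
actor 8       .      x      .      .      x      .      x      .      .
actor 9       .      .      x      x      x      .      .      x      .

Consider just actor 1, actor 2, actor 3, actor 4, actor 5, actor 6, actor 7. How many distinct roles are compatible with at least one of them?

9

The union of neighbours of {actor 1, actor 2, actor 3, actor 4, actor 5, actor 6, actor 7} is {role 1, role 2, role 3, role 4, role 5, role 6, role 7, role 8, role 9}, which has 9 elements.
Since |N(S)| = 9 ≥ |S| = 7, Hall's condition holds for this subset.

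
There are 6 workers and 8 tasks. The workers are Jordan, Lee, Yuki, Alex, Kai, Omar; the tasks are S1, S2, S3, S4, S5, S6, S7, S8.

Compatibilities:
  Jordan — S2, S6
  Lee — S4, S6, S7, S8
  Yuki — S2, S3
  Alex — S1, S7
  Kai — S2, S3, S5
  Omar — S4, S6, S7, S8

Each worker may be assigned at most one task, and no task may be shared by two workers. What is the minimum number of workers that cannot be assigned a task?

0

For example, pair Jordan→S6, Lee→S7, Yuki→S3, Alex→S1, Kai→S2, Omar→S4.
This saturates every worker, so 6 is the maximum.
That matches 6 of the 6, leaving 0 unmatched; no matching can do better.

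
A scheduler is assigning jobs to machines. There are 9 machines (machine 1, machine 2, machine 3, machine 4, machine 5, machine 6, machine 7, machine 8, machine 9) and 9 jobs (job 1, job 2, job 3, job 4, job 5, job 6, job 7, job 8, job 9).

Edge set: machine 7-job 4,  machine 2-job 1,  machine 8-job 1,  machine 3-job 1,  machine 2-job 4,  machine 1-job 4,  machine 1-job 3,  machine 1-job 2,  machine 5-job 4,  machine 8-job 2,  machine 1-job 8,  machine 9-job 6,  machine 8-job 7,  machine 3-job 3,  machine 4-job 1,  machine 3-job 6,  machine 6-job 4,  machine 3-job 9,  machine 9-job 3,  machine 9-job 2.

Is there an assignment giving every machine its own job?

The set {machine 2, machine 4, machine 5, machine 6, machine 7} has only 2 neighbours ({job 1, job 4}), so by Hall's theorem at most 6 of the 9 machines can be matched.
Hence no matching covers every machine.

No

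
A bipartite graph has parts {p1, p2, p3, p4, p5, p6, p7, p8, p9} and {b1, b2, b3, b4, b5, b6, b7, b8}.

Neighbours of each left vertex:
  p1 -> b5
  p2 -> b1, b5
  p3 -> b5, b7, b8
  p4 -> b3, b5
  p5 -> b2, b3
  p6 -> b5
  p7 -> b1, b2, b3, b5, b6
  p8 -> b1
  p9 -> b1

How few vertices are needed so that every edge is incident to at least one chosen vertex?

{p3, p4, p5, p7, b1, b5} is a vertex cover of size 6: every edge has an endpoint in this set.
No smaller cover exists because p1–b5, p2–b1, p3–b8, p4–b3, p5–b2, p7–b6 is a matching of size 6, and a cover must include an endpoint of each of these disjoint edges (König's theorem).

6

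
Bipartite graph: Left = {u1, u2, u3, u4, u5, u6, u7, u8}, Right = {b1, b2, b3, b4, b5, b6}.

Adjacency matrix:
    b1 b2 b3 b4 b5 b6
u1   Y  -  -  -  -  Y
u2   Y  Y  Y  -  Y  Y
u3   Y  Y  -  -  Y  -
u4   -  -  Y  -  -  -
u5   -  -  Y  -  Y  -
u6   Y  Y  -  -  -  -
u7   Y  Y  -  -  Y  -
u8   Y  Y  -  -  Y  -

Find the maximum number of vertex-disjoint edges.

One maximum matching: u1–b6, u2–b1, u3–b2, u4–b3, u5–b5.
The set {u1, u2, u3, u4, u5, u6, u7, u8} has only 5 neighbours ({b1, b2, b3, b5, b6}), so by Hall's theorem at most 5 of the 8 left vertices can be matched.

5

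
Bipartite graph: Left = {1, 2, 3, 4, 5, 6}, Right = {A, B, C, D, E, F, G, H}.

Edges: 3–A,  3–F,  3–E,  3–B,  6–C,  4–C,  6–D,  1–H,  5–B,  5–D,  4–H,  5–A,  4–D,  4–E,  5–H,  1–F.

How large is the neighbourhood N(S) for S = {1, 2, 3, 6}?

7

The union of neighbours of {1, 2, 3, 6} is {A, B, C, D, E, F, H}, which has 7 elements.
Since |N(S)| = 7 ≥ |S| = 4, Hall's condition holds for this subset.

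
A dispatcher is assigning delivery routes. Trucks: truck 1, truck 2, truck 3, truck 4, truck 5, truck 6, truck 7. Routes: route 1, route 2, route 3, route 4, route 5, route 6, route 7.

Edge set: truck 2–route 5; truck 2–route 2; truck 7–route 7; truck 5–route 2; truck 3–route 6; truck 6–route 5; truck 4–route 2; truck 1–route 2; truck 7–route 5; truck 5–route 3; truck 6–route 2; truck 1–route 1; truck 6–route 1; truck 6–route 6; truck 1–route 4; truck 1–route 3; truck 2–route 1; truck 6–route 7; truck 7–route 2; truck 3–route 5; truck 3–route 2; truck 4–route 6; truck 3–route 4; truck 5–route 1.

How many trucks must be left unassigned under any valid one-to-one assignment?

A valid assignment of size 7: truck 1-route 4, truck 2-route 1, truck 3-route 5, truck 4-route 6, truck 5-route 3, truck 6-route 2, truck 7-route 7.
All 7 trucks are matched, so no larger matching exists.
That matches 7 of the 7, leaving 0 unmatched; no matching can do better.

0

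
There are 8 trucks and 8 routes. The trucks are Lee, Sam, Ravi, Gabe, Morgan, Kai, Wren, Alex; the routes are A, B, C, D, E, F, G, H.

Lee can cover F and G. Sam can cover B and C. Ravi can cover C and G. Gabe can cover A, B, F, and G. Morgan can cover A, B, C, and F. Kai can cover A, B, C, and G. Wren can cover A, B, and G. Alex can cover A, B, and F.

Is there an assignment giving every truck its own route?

The set {Lee, Sam, Ravi, Gabe, Morgan, Kai, Wren, Alex} has only 5 neighbours ({A, B, C, F, G}), so by Hall's theorem at most 5 of the 8 trucks can be matched.
Hence no matching covers every truck.

No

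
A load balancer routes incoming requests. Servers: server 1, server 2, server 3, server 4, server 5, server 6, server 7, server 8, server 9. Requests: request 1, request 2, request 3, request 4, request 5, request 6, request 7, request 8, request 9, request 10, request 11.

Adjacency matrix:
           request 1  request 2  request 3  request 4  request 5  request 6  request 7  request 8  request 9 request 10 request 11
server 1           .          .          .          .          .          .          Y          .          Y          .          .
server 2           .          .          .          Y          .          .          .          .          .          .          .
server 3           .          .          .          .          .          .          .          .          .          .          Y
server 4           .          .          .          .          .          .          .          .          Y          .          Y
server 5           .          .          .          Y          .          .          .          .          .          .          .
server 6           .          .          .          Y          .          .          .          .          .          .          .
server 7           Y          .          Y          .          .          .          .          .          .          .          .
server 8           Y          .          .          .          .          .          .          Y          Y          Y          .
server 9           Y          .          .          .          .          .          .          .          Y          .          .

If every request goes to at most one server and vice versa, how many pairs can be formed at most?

For example, pair server 1→request 7, server 2→request 4, server 3→request 11, server 4→request 9, server 7→request 3, server 8→request 8, server 9→request 1.
The set {server 2, server 5, server 6} has only 1 neighbour ({request 4}), so by Hall's theorem at most 7 of the 9 servers can be matched.

7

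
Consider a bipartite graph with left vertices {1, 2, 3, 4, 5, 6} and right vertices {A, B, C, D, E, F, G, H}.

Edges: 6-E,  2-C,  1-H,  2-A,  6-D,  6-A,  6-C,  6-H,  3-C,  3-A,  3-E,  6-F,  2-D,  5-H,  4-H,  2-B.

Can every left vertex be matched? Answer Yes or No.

The set {1, 4, 5} has only 1 neighbour ({H}), so by Hall's theorem at most 4 of the 6 left vertices can be matched.
Hence no matching covers every left vertex.

No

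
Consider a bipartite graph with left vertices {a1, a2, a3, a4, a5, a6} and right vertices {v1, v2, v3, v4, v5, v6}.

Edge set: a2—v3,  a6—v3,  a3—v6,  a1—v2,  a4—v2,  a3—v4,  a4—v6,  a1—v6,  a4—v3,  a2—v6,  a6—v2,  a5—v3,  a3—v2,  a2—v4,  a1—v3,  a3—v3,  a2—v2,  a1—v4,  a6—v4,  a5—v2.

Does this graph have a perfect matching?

The set {a1, a2, a3, a4, a5, a6} has only 4 neighbours ({v2, v3, v4, v6}), so by Hall's theorem at most 4 of the 6 left vertices can be matched.
Hence no matching covers every left vertex.

No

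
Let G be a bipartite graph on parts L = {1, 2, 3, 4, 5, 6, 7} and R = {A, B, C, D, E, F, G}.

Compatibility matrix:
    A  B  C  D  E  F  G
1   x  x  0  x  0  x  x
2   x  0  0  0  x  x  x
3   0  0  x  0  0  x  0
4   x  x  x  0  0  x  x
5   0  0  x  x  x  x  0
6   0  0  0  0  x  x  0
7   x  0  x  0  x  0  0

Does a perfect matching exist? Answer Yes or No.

For example, pair 1–B, 2–G, 3–C, 4–A, 5–D, 6–F, 7–E.
Every left vertex is matched, so this is a perfect matching.

Yes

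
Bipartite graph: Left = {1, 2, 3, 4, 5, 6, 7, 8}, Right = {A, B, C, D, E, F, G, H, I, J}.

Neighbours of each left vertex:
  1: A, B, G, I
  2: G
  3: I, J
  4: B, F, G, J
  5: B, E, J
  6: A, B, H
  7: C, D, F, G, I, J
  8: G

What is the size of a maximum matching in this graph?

For example, pair 1-B, 2-G, 3-I, 4-F, 5-E, 6-H, 7-J.
The set {2, 8} has only 1 neighbour ({G}), so by Hall's theorem at most 7 of the 8 left vertices can be matched.

7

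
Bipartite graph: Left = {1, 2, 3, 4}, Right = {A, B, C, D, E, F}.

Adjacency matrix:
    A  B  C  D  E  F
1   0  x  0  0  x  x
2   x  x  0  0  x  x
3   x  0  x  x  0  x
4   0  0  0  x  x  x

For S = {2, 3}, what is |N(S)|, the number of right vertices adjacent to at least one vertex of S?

The union of neighbours of {2, 3} is {A, B, C, D, E, F}, which has 6 elements.
Since |N(S)| = 6 ≥ |S| = 2, Hall's condition holds for this subset.

6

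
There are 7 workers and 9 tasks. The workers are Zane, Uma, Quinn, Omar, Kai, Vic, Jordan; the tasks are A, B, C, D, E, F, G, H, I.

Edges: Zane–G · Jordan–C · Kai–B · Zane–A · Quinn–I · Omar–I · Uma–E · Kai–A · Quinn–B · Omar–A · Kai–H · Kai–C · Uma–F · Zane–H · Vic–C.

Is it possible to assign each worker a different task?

No

The set {Vic, Jordan} has only 1 neighbour ({C}), so by Hall's theorem at most 6 of the 7 workers can be matched.
Hence no matching covers every worker.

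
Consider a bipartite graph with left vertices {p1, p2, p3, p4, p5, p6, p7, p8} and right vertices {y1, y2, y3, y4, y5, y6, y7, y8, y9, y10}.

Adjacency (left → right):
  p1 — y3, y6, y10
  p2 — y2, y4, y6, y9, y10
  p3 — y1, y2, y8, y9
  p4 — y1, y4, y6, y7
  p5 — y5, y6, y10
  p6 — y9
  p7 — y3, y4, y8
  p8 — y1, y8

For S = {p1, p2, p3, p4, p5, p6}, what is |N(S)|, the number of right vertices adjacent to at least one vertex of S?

The union of neighbours of {p1, p2, p3, p4, p5, p6} is {y1, y2, y3, y4, y5, y6, y7, y8, y9, y10}, which has 10 elements.
Since |N(S)| = 10 ≥ |S| = 6, Hall's condition holds for this subset.

10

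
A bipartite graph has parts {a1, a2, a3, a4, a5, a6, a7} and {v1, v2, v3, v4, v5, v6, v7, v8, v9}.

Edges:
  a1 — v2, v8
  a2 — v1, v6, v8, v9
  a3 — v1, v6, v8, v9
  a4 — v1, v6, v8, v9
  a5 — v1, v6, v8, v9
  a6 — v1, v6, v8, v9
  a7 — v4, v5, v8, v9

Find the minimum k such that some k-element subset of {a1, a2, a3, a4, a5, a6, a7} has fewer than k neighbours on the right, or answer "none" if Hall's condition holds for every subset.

Take S = {a2, a3, a4, a5, a6}. Its neighbourhood is {v1, v6, v8, v9}, so |N(S)| = 4 < |S| = 5.
Every subset of size less than 5 has at least as many neighbours as members, so 5 is the minimum.

5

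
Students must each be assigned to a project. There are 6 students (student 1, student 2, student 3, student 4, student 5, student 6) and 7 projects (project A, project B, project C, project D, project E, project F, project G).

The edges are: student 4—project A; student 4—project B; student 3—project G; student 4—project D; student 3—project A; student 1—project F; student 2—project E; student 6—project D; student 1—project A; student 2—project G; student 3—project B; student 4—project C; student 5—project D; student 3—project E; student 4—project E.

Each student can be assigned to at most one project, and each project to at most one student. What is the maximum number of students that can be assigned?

One maximum matching: student 1→project A, student 2→project G, student 3→project E, student 4→project C, student 5→project D.
The set {student 5, student 6} has only 1 neighbour ({project D}), so by Hall's theorem at most 5 of the 6 students can be matched.

5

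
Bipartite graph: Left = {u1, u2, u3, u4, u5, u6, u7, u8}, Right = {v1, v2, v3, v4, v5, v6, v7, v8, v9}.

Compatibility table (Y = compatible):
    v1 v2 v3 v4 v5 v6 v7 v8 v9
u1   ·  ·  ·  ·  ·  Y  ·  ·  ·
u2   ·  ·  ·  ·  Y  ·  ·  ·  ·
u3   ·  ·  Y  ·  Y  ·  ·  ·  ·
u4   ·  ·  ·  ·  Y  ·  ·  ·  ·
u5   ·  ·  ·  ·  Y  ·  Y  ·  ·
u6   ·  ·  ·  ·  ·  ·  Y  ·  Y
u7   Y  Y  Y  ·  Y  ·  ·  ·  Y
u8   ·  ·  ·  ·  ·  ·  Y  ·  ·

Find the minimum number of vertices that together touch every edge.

6

The 6 edges u1–v6, u2–v5, u3–v3, u5–v7, u6–v9, u7–v2 form a matching, so any vertex cover needs at least 6 vertices (one per matched edge).
Conversely {u1, u3, u6, u7, v5, v7} meets every edge and has exactly 6 vertices, so 6 is optimal.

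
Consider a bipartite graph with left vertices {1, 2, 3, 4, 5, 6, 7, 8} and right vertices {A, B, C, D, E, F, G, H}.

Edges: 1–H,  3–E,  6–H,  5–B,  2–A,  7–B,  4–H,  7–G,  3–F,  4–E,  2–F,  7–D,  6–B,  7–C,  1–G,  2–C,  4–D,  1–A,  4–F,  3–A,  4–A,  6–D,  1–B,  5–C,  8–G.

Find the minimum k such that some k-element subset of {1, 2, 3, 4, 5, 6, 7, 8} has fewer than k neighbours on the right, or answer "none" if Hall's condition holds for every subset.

none

A matching saturating every left vertex exists, for instance 1→B, 2→F, 3→E, 4→A, 5→C, 6→H, 7→D, 8→G.
By Hall's marriage theorem, this means |N(S)| ≥ |S| for every subset S, so no violating subset exists.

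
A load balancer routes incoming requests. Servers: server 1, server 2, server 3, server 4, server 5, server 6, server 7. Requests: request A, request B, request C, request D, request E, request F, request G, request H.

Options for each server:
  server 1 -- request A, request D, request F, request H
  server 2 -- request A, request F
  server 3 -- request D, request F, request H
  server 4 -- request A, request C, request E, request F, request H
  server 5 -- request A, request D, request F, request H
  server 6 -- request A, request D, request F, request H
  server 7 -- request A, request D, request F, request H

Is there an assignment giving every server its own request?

The set {server 1, server 2, server 3, server 5, server 6, server 7} has only 4 neighbours ({request A, request D, request F, request H}), so by Hall's theorem at most 5 of the 7 servers can be matched.
Hence no matching covers every server.

No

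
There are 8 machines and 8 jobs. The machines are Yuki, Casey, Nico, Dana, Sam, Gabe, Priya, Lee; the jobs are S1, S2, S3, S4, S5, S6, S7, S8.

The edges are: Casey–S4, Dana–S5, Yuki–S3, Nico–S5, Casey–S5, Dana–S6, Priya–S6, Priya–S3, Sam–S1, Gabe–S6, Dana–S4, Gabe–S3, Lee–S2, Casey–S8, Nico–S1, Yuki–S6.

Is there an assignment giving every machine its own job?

No

The set {Yuki, Gabe, Priya} has only 2 neighbours ({S3, S6}), so by Hall's theorem at most 7 of the 8 machines can be matched.
Hence no matching covers every machine.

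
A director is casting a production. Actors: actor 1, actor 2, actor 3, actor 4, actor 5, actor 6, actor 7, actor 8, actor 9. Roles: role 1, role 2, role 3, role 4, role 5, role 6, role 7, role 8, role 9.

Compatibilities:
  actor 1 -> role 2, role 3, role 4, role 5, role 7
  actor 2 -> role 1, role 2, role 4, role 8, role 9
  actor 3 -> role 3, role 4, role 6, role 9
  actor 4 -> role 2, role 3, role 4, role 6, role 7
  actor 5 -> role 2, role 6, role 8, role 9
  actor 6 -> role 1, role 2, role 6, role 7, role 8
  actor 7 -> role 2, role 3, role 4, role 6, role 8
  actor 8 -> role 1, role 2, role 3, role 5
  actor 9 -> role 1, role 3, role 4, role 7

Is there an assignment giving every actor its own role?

For example, pair actor 1-role 5, actor 2-role 1, actor 3-role 9, actor 4-role 4, actor 5-role 6, actor 6-role 7, actor 7-role 8, actor 8-role 2, actor 9-role 3.
All 9 actors are covered.

Yes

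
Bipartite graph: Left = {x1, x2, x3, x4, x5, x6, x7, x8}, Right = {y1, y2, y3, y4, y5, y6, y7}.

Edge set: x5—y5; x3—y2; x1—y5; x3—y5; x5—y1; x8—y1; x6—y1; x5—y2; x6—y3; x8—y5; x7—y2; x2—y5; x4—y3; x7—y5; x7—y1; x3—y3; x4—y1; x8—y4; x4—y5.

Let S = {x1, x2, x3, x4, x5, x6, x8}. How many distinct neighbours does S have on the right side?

The union of neighbours of {x1, x2, x3, x4, x5, x6, x8} is {y1, y2, y3, y4, y5}, which has 5 elements.
Since |N(S)| = 5 < |S| = 7, Hall's condition fails for this subset.

5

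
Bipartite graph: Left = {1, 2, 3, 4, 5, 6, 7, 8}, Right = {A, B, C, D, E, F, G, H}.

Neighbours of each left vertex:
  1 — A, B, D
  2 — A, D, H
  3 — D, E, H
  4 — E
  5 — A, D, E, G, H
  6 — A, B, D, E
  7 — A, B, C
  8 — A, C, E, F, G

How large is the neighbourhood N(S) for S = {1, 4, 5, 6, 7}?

The union of neighbours of {1, 4, 5, 6, 7} is {A, B, C, D, E, G, H}, which has 7 elements.
Since |N(S)| = 7 ≥ |S| = 5, Hall's condition holds for this subset.

7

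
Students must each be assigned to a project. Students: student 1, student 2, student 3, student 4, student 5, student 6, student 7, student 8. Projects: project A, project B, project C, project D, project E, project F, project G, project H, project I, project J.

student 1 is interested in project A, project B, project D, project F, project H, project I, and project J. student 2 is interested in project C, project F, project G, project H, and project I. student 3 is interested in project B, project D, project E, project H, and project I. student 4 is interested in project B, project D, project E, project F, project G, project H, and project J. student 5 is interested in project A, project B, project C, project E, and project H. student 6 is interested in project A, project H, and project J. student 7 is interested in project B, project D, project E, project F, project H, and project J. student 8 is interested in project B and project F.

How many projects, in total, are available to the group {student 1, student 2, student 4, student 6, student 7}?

10

The union of neighbours of {student 1, student 2, student 4, student 6, student 7} is {project A, project B, project C, project D, project E, project F, project G, project H, project I, project J}, which has 10 elements.
Since |N(S)| = 10 ≥ |S| = 5, Hall's condition holds for this subset.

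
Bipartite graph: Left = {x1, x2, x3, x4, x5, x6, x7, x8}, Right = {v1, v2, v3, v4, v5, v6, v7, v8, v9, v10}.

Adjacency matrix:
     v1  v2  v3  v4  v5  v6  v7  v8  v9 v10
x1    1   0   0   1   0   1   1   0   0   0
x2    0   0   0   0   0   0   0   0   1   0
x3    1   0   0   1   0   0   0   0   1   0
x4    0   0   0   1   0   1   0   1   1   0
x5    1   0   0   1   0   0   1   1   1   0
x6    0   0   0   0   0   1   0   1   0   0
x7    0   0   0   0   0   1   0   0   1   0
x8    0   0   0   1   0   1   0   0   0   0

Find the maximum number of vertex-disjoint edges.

6

One maximum matching: x1→v7, x2→v9, x3→v1, x4→v4, x5→v8, x6→v6.
The set {x1, x2, x3, x4, x5, x6, x7, x8} has only 6 neighbours ({v1, v4, v6, v7, v8, v9}), so by Hall's theorem at most 6 of the 8 left vertices can be matched.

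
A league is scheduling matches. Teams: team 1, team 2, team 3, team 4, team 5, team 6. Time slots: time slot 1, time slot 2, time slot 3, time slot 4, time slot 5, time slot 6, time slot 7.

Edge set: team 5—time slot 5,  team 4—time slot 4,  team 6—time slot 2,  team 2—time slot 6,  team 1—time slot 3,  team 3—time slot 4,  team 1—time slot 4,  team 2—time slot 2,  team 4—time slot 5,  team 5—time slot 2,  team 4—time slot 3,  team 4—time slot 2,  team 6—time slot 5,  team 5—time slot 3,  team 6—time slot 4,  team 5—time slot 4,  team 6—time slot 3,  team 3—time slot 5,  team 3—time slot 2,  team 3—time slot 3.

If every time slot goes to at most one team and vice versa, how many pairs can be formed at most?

5

For example, pair team 1-time slot 3, team 2-time slot 6, team 3-time slot 5, team 4-time slot 2, team 5-time slot 4.
The set {team 1, team 3, team 4, team 5, team 6} has only 4 neighbours ({time slot 2, time slot 3, time slot 4, time slot 5}), so by Hall's theorem at most 5 of the 6 teams can be matched.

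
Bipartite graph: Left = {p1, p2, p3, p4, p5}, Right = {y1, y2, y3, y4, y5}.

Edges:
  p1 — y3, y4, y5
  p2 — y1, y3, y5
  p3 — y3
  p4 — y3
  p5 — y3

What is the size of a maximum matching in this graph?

For example, pair p1-y4, p2-y1, p3-y3.
The set {p3, p4, p5} has only 1 neighbour ({y3}), so by Hall's theorem at most 3 of the 5 left vertices can be matched.

3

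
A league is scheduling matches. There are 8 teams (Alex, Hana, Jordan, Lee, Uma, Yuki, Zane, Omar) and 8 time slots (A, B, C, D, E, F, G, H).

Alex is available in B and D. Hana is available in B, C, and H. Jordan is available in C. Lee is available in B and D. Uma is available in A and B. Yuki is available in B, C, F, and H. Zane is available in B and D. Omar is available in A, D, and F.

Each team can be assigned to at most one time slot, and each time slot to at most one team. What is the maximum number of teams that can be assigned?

6

A valid assignment of size 6: Alex–D, Hana–H, Jordan–C, Lee–B, Uma–A, Yuki–F.
The set {Alex, Hana, Jordan, Lee, Uma, Yuki, Zane, Omar} has only 6 neighbours ({A, B, C, D, F, H}), so by Hall's theorem at most 6 of the 8 teams can be matched.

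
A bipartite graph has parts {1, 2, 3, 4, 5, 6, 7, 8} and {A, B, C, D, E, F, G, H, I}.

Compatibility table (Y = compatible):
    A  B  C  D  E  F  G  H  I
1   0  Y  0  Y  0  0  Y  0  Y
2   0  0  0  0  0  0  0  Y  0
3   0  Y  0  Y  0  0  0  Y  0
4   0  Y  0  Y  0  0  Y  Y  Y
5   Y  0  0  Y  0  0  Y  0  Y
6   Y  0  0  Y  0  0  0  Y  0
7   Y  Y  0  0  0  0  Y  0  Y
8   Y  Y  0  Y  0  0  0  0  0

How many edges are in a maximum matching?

6

For example, pair 1-G, 2-H, 3-B, 4-I, 5-A, 6-D.
The set {1, 2, 3, 4, 5, 6, 7, 8} has only 6 neighbours ({A, B, D, G, H, I}), so by Hall's theorem at most 6 of the 8 left vertices can be matched.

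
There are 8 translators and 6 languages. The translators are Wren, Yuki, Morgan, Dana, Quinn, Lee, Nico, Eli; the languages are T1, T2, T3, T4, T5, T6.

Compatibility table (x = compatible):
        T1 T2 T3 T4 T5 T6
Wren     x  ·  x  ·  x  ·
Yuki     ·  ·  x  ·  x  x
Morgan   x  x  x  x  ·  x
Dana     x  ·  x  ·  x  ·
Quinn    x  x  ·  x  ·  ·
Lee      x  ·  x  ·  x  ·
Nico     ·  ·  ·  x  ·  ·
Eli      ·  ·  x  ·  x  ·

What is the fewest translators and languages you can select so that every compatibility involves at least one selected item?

{T1, T2, T3, T4, T5, T6} is a vertex cover of size 6: every edge has an endpoint in this set.
No smaller cover exists because Wren–T3, Yuki–T6, Morgan–T4, Dana–T1, Quinn–T2, Lee–T5 is a matching of size 6, and a cover must include an endpoint of each of these disjoint edges (König's theorem).

6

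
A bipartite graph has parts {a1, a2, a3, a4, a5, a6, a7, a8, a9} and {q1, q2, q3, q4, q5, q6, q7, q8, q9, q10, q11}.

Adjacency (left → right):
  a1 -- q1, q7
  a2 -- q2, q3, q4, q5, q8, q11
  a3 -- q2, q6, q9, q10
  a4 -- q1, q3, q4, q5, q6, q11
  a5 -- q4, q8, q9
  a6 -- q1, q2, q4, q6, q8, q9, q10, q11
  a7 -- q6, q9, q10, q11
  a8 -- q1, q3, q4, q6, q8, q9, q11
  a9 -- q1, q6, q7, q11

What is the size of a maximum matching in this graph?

For example, pair a1-q7, a2-q4, a3-q2, a4-q6, a5-q8, a6-q9, a7-q10, a8-q1, a9-q11.
This saturates every left vertex, so 9 is the maximum.

9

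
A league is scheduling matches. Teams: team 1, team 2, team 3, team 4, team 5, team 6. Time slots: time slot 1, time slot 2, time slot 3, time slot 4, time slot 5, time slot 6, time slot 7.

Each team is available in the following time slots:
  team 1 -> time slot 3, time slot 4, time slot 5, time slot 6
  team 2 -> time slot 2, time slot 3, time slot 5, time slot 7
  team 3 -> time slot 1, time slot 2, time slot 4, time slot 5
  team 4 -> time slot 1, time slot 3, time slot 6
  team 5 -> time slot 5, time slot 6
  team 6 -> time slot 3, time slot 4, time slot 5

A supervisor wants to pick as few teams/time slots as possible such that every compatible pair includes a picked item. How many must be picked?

A maximum matching has 6 edges (e.g. team 1–time slot 3, team 2–time slot 7, team 3–time slot 2, team 4–time slot 6, team 5–time slot 5, team 6–time slot 4).
By König's theorem the minimum vertex cover has the same size. One such cover is {team 1, team 2, team 3, team 4, team 5, team 6}.

6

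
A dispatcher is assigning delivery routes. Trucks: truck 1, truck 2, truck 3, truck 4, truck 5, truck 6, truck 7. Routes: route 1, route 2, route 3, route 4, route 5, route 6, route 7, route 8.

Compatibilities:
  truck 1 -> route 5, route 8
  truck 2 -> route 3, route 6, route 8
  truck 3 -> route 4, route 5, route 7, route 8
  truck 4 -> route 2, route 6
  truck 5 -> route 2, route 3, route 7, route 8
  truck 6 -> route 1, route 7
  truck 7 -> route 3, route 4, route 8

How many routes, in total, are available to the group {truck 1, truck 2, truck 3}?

6

The union of neighbours of {truck 1, truck 2, truck 3} is {route 3, route 4, route 5, route 6, route 7, route 8}, which has 6 elements.
Since |N(S)| = 6 ≥ |S| = 3, Hall's condition holds for this subset.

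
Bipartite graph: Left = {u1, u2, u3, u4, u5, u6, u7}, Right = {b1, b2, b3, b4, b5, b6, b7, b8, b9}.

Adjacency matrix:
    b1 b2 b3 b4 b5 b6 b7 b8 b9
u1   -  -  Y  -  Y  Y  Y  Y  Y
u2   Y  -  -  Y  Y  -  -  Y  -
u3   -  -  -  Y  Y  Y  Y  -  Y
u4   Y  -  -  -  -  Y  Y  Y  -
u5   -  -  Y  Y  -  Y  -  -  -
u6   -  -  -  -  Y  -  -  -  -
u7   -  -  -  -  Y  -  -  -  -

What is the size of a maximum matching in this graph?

6

One maximum matching: u1-b3, u2-b8, u3-b7, u4-b6, u5-b4, u6-b5.
The set {u6, u7} has only 1 neighbour ({b5}), so by Hall's theorem at most 6 of the 7 left vertices can be matched.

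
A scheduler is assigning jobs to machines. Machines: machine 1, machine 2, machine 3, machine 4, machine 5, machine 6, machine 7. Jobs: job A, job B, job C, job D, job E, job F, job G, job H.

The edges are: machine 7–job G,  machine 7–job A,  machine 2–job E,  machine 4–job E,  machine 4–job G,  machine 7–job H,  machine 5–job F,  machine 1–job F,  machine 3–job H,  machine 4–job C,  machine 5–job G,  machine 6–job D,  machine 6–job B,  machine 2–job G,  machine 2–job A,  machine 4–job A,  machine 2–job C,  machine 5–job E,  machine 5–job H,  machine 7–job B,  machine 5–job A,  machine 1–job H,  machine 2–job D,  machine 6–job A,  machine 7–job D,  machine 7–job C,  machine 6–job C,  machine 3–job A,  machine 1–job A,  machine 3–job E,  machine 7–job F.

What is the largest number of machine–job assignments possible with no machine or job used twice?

7

For example, pair machine 1–job A, machine 2–job G, machine 3–job E, machine 4–job C, machine 5–job H, machine 6–job D, machine 7–job F.
This saturates every machine, so 7 is the maximum.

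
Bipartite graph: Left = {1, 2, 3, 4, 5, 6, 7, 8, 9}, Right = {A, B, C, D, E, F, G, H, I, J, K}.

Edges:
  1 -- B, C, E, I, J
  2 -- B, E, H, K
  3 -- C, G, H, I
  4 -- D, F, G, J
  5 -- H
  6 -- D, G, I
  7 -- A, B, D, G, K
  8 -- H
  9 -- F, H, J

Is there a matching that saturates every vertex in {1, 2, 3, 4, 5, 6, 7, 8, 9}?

No

The set {5, 8} has only 1 neighbour ({H}), so by Hall's theorem at most 8 of the 9 left vertices can be matched.
Hence no matching covers every left vertex.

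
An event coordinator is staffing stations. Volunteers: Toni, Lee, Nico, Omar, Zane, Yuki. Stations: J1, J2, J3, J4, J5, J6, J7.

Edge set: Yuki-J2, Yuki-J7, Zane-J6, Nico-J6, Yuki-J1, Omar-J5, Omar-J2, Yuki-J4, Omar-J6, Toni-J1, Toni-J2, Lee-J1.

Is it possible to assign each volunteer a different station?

The set {Nico, Zane} has only 1 neighbour ({J6}), so by Hall's theorem at most 5 of the 6 volunteers can be matched.
Hence no matching covers every volunteer.

No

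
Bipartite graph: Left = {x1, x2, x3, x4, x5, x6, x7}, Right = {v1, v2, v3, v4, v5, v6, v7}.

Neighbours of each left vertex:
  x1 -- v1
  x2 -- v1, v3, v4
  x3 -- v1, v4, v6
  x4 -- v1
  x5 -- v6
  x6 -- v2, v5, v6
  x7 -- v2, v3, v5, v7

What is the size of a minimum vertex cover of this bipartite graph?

The 6 edges x1–v1, x2–v3, x3–v4, x5–v6, x6–v5, x7–v2 form a matching, so any vertex cover needs at least 6 vertices (one per matched edge).
Conversely {x2, x3, x5, x6, x7, v1} meets every edge and has exactly 6 vertices, so 6 is optimal.

6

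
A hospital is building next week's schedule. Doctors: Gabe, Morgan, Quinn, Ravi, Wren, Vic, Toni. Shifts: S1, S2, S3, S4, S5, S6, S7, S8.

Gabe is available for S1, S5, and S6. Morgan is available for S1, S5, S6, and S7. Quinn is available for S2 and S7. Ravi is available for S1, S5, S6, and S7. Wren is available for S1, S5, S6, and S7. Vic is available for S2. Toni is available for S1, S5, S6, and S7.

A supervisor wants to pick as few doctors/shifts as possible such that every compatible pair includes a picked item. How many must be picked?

5

A maximum matching has 5 edges (e.g. Gabe–S5, Morgan–S1, Quinn–S2, Ravi–S6, Wren–S7).
By König's theorem the minimum vertex cover has the same size. One such cover is {S1, S2, S5, S6, S7}.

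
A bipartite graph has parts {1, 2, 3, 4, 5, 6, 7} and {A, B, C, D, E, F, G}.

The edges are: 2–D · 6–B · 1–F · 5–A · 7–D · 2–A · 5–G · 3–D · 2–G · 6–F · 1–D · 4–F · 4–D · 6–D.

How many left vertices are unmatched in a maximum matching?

2

For example, pair 1→F, 2→A, 3→D, 5→G, 6→B.
The set {1, 3, 4, 7} has only 2 neighbours ({D, F}), so by Hall's theorem at most 5 of the 7 left vertices can be matched.
That matches 5 of the 7, leaving 2 unmatched; no matching can do better.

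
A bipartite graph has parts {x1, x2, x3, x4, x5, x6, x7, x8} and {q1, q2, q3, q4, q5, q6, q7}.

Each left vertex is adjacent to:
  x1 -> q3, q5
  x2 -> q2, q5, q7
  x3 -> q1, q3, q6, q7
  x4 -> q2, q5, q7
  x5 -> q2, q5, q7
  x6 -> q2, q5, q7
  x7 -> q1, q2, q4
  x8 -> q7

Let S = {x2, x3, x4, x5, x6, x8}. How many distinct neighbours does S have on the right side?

The union of neighbours of {x2, x3, x4, x5, x6, x8} is {q1, q2, q3, q5, q6, q7}, which has 6 elements.
Since |N(S)| = 6 ≥ |S| = 6, Hall's condition holds for this subset.

6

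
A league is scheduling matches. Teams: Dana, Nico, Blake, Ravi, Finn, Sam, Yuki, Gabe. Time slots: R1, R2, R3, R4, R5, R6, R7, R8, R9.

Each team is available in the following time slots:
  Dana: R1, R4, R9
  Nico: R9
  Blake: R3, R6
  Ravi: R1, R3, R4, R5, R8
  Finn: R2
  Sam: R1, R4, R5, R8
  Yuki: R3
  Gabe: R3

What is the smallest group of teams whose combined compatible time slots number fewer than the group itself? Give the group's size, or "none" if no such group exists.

Take S = {Yuki, Gabe}. Its neighbourhood is {R3}, so |N(S)| = 1 < |S| = 2.
No single vertex violates Hall's condition since each has at least one neighbour, so 2 is the minimum.

2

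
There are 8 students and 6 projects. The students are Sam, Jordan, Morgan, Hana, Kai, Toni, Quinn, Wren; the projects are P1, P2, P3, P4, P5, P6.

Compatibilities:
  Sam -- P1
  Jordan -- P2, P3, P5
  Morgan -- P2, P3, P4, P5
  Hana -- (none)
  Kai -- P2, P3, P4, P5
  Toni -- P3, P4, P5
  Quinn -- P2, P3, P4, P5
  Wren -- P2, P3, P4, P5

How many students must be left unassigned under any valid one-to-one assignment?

For example, pair Sam–P1, Jordan–P2, Morgan–P3, Kai–P4, Toni–P5.
The set {Jordan, Morgan, Hana, Kai, Toni, Quinn, Wren} has only 4 neighbours ({P2, P3, P4, P5}), so by Hall's theorem at most 5 of the 8 students can be matched.
That matches 5 of the 8, leaving 3 unmatched; no matching can do better.

3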